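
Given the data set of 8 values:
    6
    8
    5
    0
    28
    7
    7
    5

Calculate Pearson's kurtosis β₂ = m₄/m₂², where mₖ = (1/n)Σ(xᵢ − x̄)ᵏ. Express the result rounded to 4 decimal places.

5.2861

x̄ = 8.2500
Σ(xᵢ − x̄)² = 487.5000 ⇒ m₂ = 60.93750
Σ(xᵢ − x̄)⁴ = 157034.9063 ⇒ m₄ = 19629.36328
m₂² = 3713.37891
β₂ = m₄/m₂² = 19629.36328 / 3713.37891 ≈ 5.2861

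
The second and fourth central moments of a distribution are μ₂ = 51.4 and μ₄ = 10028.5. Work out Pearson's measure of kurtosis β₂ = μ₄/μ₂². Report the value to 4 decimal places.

3.7959

μ₂² = 51.4² = 2641.96000
μ₄/μ₂² = 10028.5 / 2641.96000 = 3.79586
β₂ ≈ 3.7959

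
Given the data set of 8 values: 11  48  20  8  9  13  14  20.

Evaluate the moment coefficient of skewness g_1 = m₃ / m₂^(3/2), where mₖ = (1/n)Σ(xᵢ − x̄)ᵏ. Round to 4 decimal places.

x̄ = (11 + 48 + 20 + 8 + 9 + 13 + 14 + 20) / 8 = 17.8750
deviations (xᵢ − x̄): -6.8750, 30.1250, 2.1250, -9.8750, -8.8750, -4.8750, -3.8750, 2.1250
Σ(xᵢ − x̄)² = 1178.8750 ⇒ m₂ = 1178.8750/8 = 147.35938
Σ(xᵢ − x̄)³ = 25197.0938 ⇒ m₃ = 25197.0938/8 = 3149.63672
m₂^(3/2) = 147.35938^(1.5) = 1788.82006
g_1 = m₃ / m₂^(3/2) = 3149.63672 / 1788.82006 ≈ 1.7607

1.7607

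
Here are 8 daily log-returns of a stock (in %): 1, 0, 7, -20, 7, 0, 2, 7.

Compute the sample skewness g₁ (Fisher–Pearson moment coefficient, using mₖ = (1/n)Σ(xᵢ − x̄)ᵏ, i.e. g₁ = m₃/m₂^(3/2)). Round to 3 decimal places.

-1.708

x̄ = (1 + 0 + 7 - 20 + 7 + 0 + 2 + 7) / 8 = 0.5000
deviations (xᵢ − x̄): 0.5000, -0.5000, 6.5000, -20.5000, 6.5000, -0.5000, 1.5000, 6.5000
Σ(xᵢ − x̄)² = 550.0000 ⇒ m₂ = 550.0000/8 = 68.75000
Σ(xᵢ − x̄)³ = -7788.0000 ⇒ m₃ = -7788.0000/8 = -973.50000
m₂^(3/2) = 68.75000^(1.5) = 570.04489
g₁ = m₃ / m₂^(3/2) = -973.50000 / 570.04489 ≈ -1.708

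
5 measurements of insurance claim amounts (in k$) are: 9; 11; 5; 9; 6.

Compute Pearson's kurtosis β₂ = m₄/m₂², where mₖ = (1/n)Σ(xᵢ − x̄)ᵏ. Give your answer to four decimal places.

1.5625

x̄ = 8.0000
Σ(xᵢ − x̄)² = 24.0000 ⇒ m₂ = 4.80000
Σ(xᵢ − x̄)⁴ = 180.0000 ⇒ m₄ = 36.00000
m₂² = 23.04000
β₂ = m₄/m₂² = 36.00000 / 23.04000 ≈ 1.5625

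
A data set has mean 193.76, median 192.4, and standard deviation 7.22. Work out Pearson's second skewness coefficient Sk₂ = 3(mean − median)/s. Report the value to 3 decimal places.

Sk₂ = 3(193.76 − 192.4) / 7.22 = 3 × 1.3600 / 7.22
    = 4.0800 / 7.22 ≈ 0.565

0.565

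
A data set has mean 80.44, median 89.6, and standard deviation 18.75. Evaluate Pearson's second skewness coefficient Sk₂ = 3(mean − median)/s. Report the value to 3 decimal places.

Sk₂ = 3(80.44 − 89.6) / 18.75 = 3 × -9.1600 / 18.75
    = -27.4800 / 18.75 ≈ -1.466

-1.466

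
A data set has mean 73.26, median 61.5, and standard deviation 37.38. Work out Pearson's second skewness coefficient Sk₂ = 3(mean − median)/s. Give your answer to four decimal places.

0.9438

Sk₂ = 3(73.26 − 61.5) / 37.38 = 3 × 11.7600 / 37.38
    = 35.2800 / 37.38 ≈ 0.9438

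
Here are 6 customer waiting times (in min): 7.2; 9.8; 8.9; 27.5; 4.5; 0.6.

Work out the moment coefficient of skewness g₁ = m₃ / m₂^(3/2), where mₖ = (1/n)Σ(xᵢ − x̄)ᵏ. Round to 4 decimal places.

x̄ = (7.2 + 9.8 + 8.9 + 27.5 + 4.5 + 0.6) / 6 = 9.7500
deviations (xᵢ − x̄): -2.5500, 0.0500, -0.8500, 17.7500, -5.2500, -9.1500
Σ(xᵢ − x̄)² = 433.5750 ⇒ m₂ = 433.5750/6 = 72.26250
Σ(xᵢ − x̄)³ = 4664.4000 ⇒ m₃ = 4664.4000/6 = 777.40000
m₂^(3/2) = 72.26250^(1.5) = 614.28438
g₁ = m₃ / m₂^(3/2) = 777.40000 / 614.28438 ≈ 1.2655

1.2655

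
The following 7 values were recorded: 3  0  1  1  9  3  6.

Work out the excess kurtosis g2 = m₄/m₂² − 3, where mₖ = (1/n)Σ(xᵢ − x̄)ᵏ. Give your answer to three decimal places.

-0.604

x̄ = 3.2857
Σ(xᵢ − x̄)² = 61.4286 ⇒ m₂ = 8.77551
Σ(xᵢ − x̄)⁴ = 1291.6560 ⇒ m₄ = 184.52228
m₂² = 77.00958
g2 = m₄/m₂² − 3 = 2.39610 − 3 ≈ -0.604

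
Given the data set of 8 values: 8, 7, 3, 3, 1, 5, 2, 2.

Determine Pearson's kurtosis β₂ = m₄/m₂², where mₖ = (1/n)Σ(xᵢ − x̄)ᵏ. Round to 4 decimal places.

x̄ = 3.8750
Σ(xᵢ − x̄)² = 44.8750 ⇒ m₂ = 5.60938
Σ(xᵢ − x̄)⁴ = 480.7129 ⇒ m₄ = 60.08911
m₂² = 31.46509
β₂ = m₄/m₂² = 60.08911 / 31.46509 ≈ 1.9097

1.9097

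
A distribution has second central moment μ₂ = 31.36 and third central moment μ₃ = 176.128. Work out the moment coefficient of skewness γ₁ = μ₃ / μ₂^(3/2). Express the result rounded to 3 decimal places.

1.003

σ = √μ₂ = √31.36 = 5.60000
σ³ = μ₂^(3/2) = 175.61600
γ₁ = μ₃/σ³ = 176.128 / 175.61600 ≈ 1.003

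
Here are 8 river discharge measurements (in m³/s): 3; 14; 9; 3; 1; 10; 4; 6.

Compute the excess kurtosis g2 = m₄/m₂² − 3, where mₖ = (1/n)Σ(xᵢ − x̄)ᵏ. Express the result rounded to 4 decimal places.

x̄ = 6.2500
Σ(xᵢ − x̄)² = 135.5000 ⇒ m₂ = 16.93750
Σ(xᵢ − x̄)⁴ = 4870.9063 ⇒ m₄ = 608.86328
m₂² = 286.87891
g2 = m₄/m₂² − 3 = 2.12237 − 3 ≈ -0.8776

-0.8776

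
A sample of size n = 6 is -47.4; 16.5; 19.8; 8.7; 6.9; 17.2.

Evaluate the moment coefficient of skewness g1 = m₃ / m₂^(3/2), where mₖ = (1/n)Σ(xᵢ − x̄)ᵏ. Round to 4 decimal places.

-1.6345

x̄ = (-47.4 + 16.5 + 19.8 + 8.7 + 6.9 + 17.2) / 6 = 3.6167
deviations (xᵢ − x̄): -51.0167, 12.8833, 16.1833, 5.0833, 3.2833, 13.5833
Σ(xᵢ − x̄)² = 3251.7083 ⇒ m₂ = 3251.7083/6 = 541.95139
Σ(xᵢ − x̄)³ = -123731.3244 ⇒ m₃ = -123731.3244/6 = -20621.88741
m₂^(3/2) = 541.95139^(1.5) = 12616.54672
g1 = m₃ / m₂^(3/2) = -20621.88741 / 12616.54672 ≈ -1.6345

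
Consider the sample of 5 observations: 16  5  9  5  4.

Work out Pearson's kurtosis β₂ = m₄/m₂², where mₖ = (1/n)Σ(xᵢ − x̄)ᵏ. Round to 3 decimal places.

x̄ = 7.8000
Σ(xᵢ − x̄)² = 98.8000 ⇒ m₂ = 19.76000
Σ(xᵢ − x̄)⁴ = 4854.7360 ⇒ m₄ = 970.94720
m₂² = 390.45760
β₂ = m₄/m₂² = 970.94720 / 390.45760 ≈ 2.487

2.487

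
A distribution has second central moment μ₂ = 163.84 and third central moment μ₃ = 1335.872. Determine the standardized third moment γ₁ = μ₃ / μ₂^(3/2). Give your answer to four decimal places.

σ = √μ₂ = √163.84 = 12.80000
σ³ = μ₂^(3/2) = 2097.15200
γ₁ = μ₃/σ³ = 1335.872 / 2097.15200 ≈ 0.6370

0.6370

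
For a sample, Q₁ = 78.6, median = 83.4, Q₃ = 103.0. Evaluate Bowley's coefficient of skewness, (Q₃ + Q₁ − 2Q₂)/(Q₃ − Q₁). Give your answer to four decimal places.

numerator: Q₃ + Q₁ − 2Q₂ = 103.0 + 78.6 − 2×83.4 = 14.8000
denominator: Q₃ − Q₁ = 103.0 − 78.6 = 24.4000
Bowley skewness = 14.8000 / 24.4000 ≈ 0.6066

0.6066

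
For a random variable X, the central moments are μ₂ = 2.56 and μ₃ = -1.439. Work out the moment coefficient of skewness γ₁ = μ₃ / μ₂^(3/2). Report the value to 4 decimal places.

-0.3513

σ = √μ₂ = √2.56 = 1.60000
σ³ = μ₂^(3/2) = 4.09600
γ₁ = μ₃/σ³ = -1.439 / 4.09600 ≈ -0.3513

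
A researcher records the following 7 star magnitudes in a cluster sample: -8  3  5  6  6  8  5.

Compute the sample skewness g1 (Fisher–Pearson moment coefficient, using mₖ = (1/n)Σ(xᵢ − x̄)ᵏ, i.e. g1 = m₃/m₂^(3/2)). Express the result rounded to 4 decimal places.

x̄ = (-8 + 3 + 5 + 6 + 6 + 8 + 5) / 7 = 3.5714
deviations (xᵢ − x̄): -11.5714, -0.5714, 1.4286, 2.4286, 2.4286, 4.4286, 1.4286
Σ(xᵢ − x̄)² = 169.7143 ⇒ m₂ = 169.7143/7 = 24.24490
Σ(xᵢ − x̄)³ = -1428.2449 ⇒ m₃ = -1428.2449/7 = -204.03499
m₂^(3/2) = 24.24490^(1.5) = 119.37972
g1 = m₃ / m₂^(3/2) = -204.03499 / 119.37972 ≈ -1.7091

-1.7091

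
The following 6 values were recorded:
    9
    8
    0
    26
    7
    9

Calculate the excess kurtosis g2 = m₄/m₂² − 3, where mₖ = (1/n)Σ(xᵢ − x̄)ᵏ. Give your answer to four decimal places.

0.3917

x̄ = 9.8333
Σ(xᵢ − x̄)² = 370.8333 ⇒ m₂ = 61.80556
Σ(xᵢ − x̄)⁴ = 77736.1528 ⇒ m₄ = 12956.02546
m₂² = 3819.92670
g2 = m₄/m₂² − 3 = 3.39169 − 3 ≈ 0.3917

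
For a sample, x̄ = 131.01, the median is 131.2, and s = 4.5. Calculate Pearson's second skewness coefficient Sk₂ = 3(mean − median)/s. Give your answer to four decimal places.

Sk₂ = 3(131.01 − 131.2) / 4.5 = 3 × -0.1900 / 4.5
    = -0.5700 / 4.5 ≈ -0.1267

-0.1267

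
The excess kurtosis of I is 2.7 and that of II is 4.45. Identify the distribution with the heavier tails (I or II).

II

Higher excess kurtosis ⇒ heavier tails relative to the normal distribution.
2.7 vs 4.45: the larger is 4.45, so II has heavier tails.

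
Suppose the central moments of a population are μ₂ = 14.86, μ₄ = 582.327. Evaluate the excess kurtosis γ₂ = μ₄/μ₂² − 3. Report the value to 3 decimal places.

-0.363

μ₂² = 14.86² = 220.81960
μ₄/μ₂² = 582.327 / 220.81960 = 2.63712
γ₂ = 2.63712 − 3 ≈ -0.363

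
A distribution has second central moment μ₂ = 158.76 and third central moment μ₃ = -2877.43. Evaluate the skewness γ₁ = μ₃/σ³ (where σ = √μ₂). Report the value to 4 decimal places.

-1.4384

σ = √μ₂ = √158.76 = 12.60000
σ³ = μ₂^(3/2) = 2000.37600
γ₁ = μ₃/σ³ = -2877.43 / 2000.37600 ≈ -1.4384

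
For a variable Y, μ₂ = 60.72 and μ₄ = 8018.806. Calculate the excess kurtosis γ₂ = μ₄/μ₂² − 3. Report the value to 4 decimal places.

-0.8251

μ₂² = 60.72² = 3686.91840
μ₄/μ₂² = 8018.806 / 3686.91840 = 2.17493
γ₂ = 2.17493 − 3 ≈ -0.8251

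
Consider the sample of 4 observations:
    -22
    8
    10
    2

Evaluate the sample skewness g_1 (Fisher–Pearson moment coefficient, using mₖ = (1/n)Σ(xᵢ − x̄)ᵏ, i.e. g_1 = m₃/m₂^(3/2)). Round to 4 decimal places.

x̄ = (-22 + 8 + 10 + 2) / 4 = -0.5000
deviations (xᵢ − x̄): -21.5000, 8.5000, 10.5000, 2.5000
Σ(xᵢ − x̄)² = 651.0000 ⇒ m₂ = 651.0000/4 = 162.75000
Σ(xᵢ − x̄)³ = -8151.0000 ⇒ m₃ = -8151.0000/4 = -2037.75000
m₂^(3/2) = 162.75000^(1.5) = 2076.25885
g_1 = m₃ / m₂^(3/2) = -2037.75000 / 2076.25885 ≈ -0.9815

-0.9815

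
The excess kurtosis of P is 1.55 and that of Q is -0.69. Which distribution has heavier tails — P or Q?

P

Higher excess kurtosis ⇒ heavier tails relative to the normal distribution.
1.55 vs -0.69: the larger is 1.55, so P has heavier tails. (P is leptokurtic — heavier-than-normal tails; the other is platykurtic.)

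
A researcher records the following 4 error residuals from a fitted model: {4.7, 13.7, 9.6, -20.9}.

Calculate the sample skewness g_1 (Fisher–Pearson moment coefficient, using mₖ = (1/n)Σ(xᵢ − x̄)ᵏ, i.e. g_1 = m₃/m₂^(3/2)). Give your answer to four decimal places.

-0.9668

x̄ = (4.7 + 13.7 + 9.6 - 20.9) / 4 = 1.7750
deviations (xᵢ − x̄): 2.9250, 11.9250, 7.8250, -22.6750
Σ(xᵢ − x̄)² = 726.1475 ⇒ m₂ = 726.1475/4 = 181.53687
Σ(xᵢ − x̄)³ = -9458.5219 ⇒ m₃ = -9458.5219/4 = -2364.63047
m₂^(3/2) = 181.53687^(1.5) = 2445.94835
g_1 = m₃ / m₂^(3/2) = -2364.63047 / 2445.94835 ≈ -0.9668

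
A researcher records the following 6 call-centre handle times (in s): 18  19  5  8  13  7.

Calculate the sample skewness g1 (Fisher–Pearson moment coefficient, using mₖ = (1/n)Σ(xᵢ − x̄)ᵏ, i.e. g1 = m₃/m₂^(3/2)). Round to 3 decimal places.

0.215

x̄ = (18 + 19 + 5 + 8 + 13 + 7) / 6 = 11.6667
deviations (xᵢ − x̄): 6.3333, 7.3333, -6.6667, -3.6667, 1.3333, -4.6667
Σ(xᵢ − x̄)² = 175.3333 ⇒ m₂ = 175.3333/6 = 29.22222
Σ(xᵢ − x̄)³ = 203.5556 ⇒ m₃ = 203.5556/6 = 33.92593
m₂^(3/2) = 29.22222^(1.5) = 157.96827
g1 = m₃ / m₂^(3/2) = 33.92593 / 157.96827 ≈ 0.215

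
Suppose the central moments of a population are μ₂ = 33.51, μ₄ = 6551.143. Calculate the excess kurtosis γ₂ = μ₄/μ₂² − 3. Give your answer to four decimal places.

μ₂² = 33.51² = 1122.92010
μ₄/μ₂² = 6551.143 / 1122.92010 = 5.83402
γ₂ = 5.83402 − 3 ≈ 2.8340

2.8340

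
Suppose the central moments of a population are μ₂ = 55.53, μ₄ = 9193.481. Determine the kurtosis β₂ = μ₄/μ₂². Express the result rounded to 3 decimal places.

2.981

μ₂² = 55.53² = 3083.58090
μ₄/μ₂² = 9193.481 / 3083.58090 = 2.98143
β₂ ≈ 2.981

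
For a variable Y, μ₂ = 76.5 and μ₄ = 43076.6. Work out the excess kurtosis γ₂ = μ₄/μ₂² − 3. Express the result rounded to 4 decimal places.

4.3607

μ₂² = 76.5² = 5852.25000
μ₄/μ₂² = 43076.6 / 5852.25000 = 7.36069
γ₂ = 7.36069 − 3 ≈ 4.3607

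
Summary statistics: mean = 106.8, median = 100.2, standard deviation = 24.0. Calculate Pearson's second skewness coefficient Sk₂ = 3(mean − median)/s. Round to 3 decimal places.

0.825

Sk₂ = 3(106.8 − 100.2) / 24.0 = 3 × 6.6000 / 24.0
    = 19.8000 / 24.0 ≈ 0.825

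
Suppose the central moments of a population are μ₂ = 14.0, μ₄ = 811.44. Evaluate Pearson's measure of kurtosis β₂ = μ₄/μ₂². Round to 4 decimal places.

4.1400

μ₂² = 14.0² = 196.00000
μ₄/μ₂² = 811.44 / 196.00000 = 4.14000
β₂ ≈ 4.1400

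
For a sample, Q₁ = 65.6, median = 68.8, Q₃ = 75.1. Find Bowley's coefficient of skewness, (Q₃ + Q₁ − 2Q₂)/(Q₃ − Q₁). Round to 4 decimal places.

numerator: Q₃ + Q₁ − 2Q₂ = 75.1 + 65.6 − 2×68.8 = 3.1000
denominator: Q₃ − Q₁ = 75.1 − 65.6 = 9.5000
Bowley skewness = 3.1000 / 9.5000 ≈ 0.3263

0.3263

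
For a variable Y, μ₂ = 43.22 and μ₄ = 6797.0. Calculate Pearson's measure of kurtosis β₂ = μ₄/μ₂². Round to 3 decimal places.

3.639

μ₂² = 43.22² = 1867.96840
μ₄/μ₂² = 6797.0 / 1867.96840 = 3.63871
β₂ ≈ 3.639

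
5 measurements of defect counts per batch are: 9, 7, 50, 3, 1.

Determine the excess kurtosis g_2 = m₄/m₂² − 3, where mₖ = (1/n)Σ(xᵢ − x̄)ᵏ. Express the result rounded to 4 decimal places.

x̄ = 14.0000
Σ(xᵢ − x̄)² = 1660.0000 ⇒ m₂ = 332.00000
Σ(xᵢ − x̄)⁴ = 1725844.0000 ⇒ m₄ = 345168.80000
m₂² = 110224.00000
g_2 = m₄/m₂² − 3 = 3.13152 − 3 ≈ 0.1315

0.1315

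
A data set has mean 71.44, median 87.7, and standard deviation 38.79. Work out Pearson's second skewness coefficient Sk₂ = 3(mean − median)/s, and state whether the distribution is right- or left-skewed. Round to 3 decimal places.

-1.258, left-skewed

Sk₂ = 3(71.44 − 87.7) / 38.79 = 3 × -16.2600 / 38.79
    = -48.7800 / 38.79 ≈ -1.258
Sk₂ < 0 ⇒ mean < median ⇒ left-skewed (negative skew).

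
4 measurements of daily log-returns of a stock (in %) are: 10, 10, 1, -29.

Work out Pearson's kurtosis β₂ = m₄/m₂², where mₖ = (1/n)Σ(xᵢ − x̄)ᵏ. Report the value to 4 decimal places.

2.1773

x̄ = -2.0000
Σ(xᵢ − x̄)² = 1026.0000 ⇒ m₂ = 256.50000
Σ(xᵢ − x̄)⁴ = 572994.0000 ⇒ m₄ = 143248.50000
m₂² = 65792.25000
β₂ = m₄/m₂² = 143248.50000 / 65792.25000 ≈ 2.1773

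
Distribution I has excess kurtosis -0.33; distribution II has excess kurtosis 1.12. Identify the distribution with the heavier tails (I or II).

Higher excess kurtosis ⇒ heavier tails relative to the normal distribution.
-0.33 vs 1.12: the larger is 1.12, so II has heavier tails. (II is leptokurtic — heavier-than-normal tails; the other is platykurtic.)

II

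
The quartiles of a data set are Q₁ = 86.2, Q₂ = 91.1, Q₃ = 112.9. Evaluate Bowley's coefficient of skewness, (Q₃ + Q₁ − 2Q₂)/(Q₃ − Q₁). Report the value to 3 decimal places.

numerator: Q₃ + Q₁ − 2Q₂ = 112.9 + 86.2 − 2×91.1 = 16.9000
denominator: Q₃ − Q₁ = 112.9 − 86.2 = 26.7000
Bowley skewness = 16.9000 / 26.7000 ≈ 0.633

0.633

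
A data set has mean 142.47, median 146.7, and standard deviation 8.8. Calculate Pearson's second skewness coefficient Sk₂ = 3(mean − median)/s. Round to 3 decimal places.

Sk₂ = 3(142.47 − 146.7) / 8.8 = 3 × -4.2300 / 8.8
    = -12.6900 / 8.8 ≈ -1.442

-1.442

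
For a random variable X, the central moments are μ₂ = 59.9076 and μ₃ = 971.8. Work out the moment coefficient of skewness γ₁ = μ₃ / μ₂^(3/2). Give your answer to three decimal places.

σ = √μ₂ = √59.9076 = 7.74000
σ³ = μ₂^(3/2) = 463.68482
γ₁ = μ₃/σ³ = 971.8 / 463.68482 ≈ 2.096

2.096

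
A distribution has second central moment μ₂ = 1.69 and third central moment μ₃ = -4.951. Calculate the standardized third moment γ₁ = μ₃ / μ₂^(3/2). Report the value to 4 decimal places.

σ = √μ₂ = √1.69 = 1.30000
σ³ = μ₂^(3/2) = 2.19700
γ₁ = μ₃/σ³ = -4.951 / 2.19700 ≈ -2.2535

-2.2535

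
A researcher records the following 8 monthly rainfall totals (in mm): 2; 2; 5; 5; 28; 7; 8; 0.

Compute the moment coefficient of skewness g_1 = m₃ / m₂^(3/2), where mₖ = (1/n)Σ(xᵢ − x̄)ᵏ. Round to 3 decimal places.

x̄ = (2 + 2 + 5 + 5 + 28 + 7 + 8 + 0) / 8 = 7.1250
deviations (xᵢ − x̄): -5.1250, -5.1250, -2.1250, -2.1250, 20.8750, -0.1250, 0.8750, -7.1250
Σ(xᵢ − x̄)² = 548.8750 ⇒ m₂ = 548.8750/8 = 68.60938
Σ(xᵢ − x̄)³ = 8447.1563 ⇒ m₃ = 8447.1563/8 = 1055.89453
m₂^(3/2) = 68.60938^(1.5) = 568.29678
g_1 = m₃ / m₂^(3/2) = 1055.89453 / 568.29678 ≈ 1.858

1.858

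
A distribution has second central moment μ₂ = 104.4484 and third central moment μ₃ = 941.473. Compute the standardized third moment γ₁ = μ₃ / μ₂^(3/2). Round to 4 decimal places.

0.8820

σ = √μ₂ = √104.4484 = 10.22000
σ³ = μ₂^(3/2) = 1067.46265
γ₁ = μ₃/σ³ = 941.473 / 1067.46265 ≈ 0.8820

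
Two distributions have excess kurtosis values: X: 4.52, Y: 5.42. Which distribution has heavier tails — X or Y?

Y

Higher excess kurtosis ⇒ heavier tails relative to the normal distribution.
4.52 vs 5.42: the larger is 5.42, so Y has heavier tails.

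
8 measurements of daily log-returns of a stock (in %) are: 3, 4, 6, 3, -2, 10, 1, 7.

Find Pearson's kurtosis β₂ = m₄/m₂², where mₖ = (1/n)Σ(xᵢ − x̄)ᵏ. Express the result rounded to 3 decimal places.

x̄ = 4.0000
Σ(xᵢ − x̄)² = 96.0000 ⇒ m₂ = 12.00000
Σ(xᵢ − x̄)⁴ = 2772.0000 ⇒ m₄ = 346.50000
m₂² = 144.00000
β₂ = m₄/m₂² = 346.50000 / 144.00000 ≈ 2.406

2.406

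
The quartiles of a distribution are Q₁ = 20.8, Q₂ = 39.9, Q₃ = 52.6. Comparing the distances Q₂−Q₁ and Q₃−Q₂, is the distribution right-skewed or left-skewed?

Q₂ − Q₁ = 19.1;  Q₃ − Q₂ = 12.7
Q₂ − Q₁ > Q₃ − Q₂ ⇒ the lower half is more spread out ⇒ left-skewed.

left-skewed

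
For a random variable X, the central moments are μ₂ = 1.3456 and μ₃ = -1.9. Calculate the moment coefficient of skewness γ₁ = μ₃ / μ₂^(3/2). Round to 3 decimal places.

σ = √μ₂ = √1.3456 = 1.16000
σ³ = μ₂^(3/2) = 1.56090
γ₁ = μ₃/σ³ = -1.9 / 1.56090 ≈ -1.217

-1.217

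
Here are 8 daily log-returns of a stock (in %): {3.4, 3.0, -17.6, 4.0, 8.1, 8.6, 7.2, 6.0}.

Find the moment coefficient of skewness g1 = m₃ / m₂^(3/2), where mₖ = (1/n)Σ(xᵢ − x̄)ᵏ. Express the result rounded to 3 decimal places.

x̄ = (3.4 + 3.0 - 17.6 + 4.0 + 8.1 + 8.6 + 7.2 + 6.0) / 8 = 2.8375
deviations (xᵢ − x̄): 0.5625, 0.1625, -20.4375, 1.1625, 5.2625, 5.7625, 4.3625, 3.1625
Σ(xᵢ − x̄)² = 509.3188 ⇒ m₂ = 509.3188/8 = 63.66484
Σ(xᵢ − x̄)³ = -8083.0698 ⇒ m₃ = -8083.0698/8 = -1010.38372
m₂^(3/2) = 63.66484^(1.5) = 507.98340
g1 = m₃ / m₂^(3/2) = -1010.38372 / 507.98340 ≈ -1.989

-1.989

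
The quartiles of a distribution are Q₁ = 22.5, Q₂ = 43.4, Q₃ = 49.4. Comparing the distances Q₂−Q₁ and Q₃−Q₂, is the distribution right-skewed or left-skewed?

left-skewed

Q₂ − Q₁ = 20.9;  Q₃ − Q₂ = 6.0
Q₂ − Q₁ > Q₃ − Q₂ ⇒ the lower half is more spread out ⇒ left-skewed.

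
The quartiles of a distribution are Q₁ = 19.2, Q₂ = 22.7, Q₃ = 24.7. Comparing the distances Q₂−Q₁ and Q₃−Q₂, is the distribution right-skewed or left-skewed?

left-skewed

Q₂ − Q₁ = 3.5;  Q₃ − Q₂ = 2.0
Q₂ − Q₁ > Q₃ − Q₂ ⇒ the lower half is more spread out ⇒ left-skewed.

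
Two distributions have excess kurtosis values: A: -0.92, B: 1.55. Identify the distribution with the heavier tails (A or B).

Higher excess kurtosis ⇒ heavier tails relative to the normal distribution.
-0.92 vs 1.55: the larger is 1.55, so B has heavier tails. (B is leptokurtic — heavier-than-normal tails; the other is platykurtic.)

B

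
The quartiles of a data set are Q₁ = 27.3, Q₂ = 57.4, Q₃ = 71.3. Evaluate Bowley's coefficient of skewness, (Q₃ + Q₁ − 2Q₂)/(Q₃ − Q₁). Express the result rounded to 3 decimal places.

numerator: Q₃ + Q₁ − 2Q₂ = 71.3 + 27.3 − 2×57.4 = -16.2000
denominator: Q₃ − Q₁ = 71.3 − 27.3 = 44.0000
Bowley skewness = -16.2000 / 44.0000 ≈ -0.368

-0.368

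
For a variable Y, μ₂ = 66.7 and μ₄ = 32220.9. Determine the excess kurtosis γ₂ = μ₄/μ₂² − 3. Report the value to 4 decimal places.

μ₂² = 66.7² = 4448.89000
μ₄/μ₂² = 32220.9 / 4448.89000 = 7.24246
γ₂ = 7.24246 − 3 ≈ 4.2425

4.2425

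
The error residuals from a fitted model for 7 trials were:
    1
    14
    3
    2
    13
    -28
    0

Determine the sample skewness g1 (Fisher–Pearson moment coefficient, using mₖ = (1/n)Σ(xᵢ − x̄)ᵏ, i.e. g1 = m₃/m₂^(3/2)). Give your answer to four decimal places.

-1.3043

x̄ = (1 + 14 + 3 + 2 + 13 - 28 + 0) / 7 = 0.7143
deviations (xᵢ − x̄): 0.2857, 13.2857, 2.2857, 1.2857, 12.2857, -28.7143, -0.7143
Σ(xᵢ − x̄)² = 1159.4286 ⇒ m₂ = 1159.4286/7 = 165.63265
Σ(xᵢ − x̄)³ = -19462.0408 ⇒ m₃ = -19462.0408/7 = -2780.29155
m₂^(3/2) = 165.63265^(1.5) = 2131.66492
g1 = m₃ / m₂^(3/2) = -2780.29155 / 2131.66492 ≈ -1.3043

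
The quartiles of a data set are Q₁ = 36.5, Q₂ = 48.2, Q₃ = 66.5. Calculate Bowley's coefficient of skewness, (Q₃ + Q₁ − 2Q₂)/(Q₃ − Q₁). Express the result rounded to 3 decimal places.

0.220

numerator: Q₃ + Q₁ − 2Q₂ = 66.5 + 36.5 − 2×48.2 = 6.6000
denominator: Q₃ − Q₁ = 66.5 − 36.5 = 30.0000
Bowley skewness = 6.6000 / 30.0000 ≈ 0.220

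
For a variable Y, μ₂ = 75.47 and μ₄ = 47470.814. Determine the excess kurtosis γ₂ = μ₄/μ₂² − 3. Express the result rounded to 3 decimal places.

μ₂² = 75.47² = 5695.72090
μ₄/μ₂² = 47470.814 / 5695.72090 = 8.33447
γ₂ = 8.33447 − 3 ≈ 5.334

5.334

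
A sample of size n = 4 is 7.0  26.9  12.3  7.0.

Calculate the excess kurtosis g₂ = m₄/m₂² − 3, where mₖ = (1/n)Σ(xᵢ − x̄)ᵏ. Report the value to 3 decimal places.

x̄ = 13.3000
Σ(xᵢ − x̄)² = 265.3400 ⇒ m₂ = 66.33500
Σ(xᵢ − x̄)⁴ = 37361.7938 ⇒ m₄ = 9340.44845
m₂² = 4400.33222
g₂ = m₄/m₂² − 3 = 2.12267 − 3 ≈ -0.877

-0.877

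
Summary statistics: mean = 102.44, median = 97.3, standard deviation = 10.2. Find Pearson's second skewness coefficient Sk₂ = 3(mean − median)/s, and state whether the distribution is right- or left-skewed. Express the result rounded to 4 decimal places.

Sk₂ = 3(102.44 − 97.3) / 10.2 = 3 × 5.1400 / 10.2
    = 15.4200 / 10.2 ≈ 1.5118
Sk₂ > 0 ⇒ mean > median ⇒ right-skewed (positive skew).

1.5118, right-skewed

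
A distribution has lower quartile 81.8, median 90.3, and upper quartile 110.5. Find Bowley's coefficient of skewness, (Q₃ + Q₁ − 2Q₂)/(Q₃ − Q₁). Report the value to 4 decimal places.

0.4077

numerator: Q₃ + Q₁ − 2Q₂ = 110.5 + 81.8 − 2×90.3 = 11.7000
denominator: Q₃ − Q₁ = 110.5 − 81.8 = 28.7000
Bowley skewness = 11.7000 / 28.7000 ≈ 0.4077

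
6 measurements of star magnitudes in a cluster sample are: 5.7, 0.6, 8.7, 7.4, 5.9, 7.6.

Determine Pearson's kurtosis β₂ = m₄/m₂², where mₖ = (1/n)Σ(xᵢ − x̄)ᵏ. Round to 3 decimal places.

3.220

x̄ = 5.9833
Σ(xᵢ − x̄)² = 41.0683 ⇒ m₂ = 6.84472
Σ(xᵢ − x̄)⁴ = 905.1903 ⇒ m₄ = 150.86505
m₂² = 46.85022
β₂ = m₄/m₂² = 150.86505 / 46.85022 ≈ 3.220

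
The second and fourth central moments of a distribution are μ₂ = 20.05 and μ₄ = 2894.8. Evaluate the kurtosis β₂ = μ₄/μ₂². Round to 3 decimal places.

μ₂² = 20.05² = 402.00250
μ₄/μ₂² = 2894.8 / 402.00250 = 7.20095
β₂ ≈ 7.201

7.201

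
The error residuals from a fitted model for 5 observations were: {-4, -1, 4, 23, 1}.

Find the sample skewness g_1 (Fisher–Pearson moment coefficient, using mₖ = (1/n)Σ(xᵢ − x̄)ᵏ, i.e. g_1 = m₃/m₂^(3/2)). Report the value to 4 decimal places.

1.2285

x̄ = (-4 - 1 + 4 + 23 + 1) / 5 = 4.6000
deviations (xᵢ − x̄): -8.6000, -5.6000, -0.6000, 18.4000, -3.6000
Σ(xᵢ − x̄)² = 457.2000 ⇒ m₂ = 457.2000/5 = 91.44000
Σ(xᵢ − x̄)³ = 5370.9600 ⇒ m₃ = 5370.9600/5 = 1074.19200
m₂^(3/2) = 91.44000^(1.5) = 874.38828
g_1 = m₃ / m₂^(3/2) = 1074.19200 / 874.38828 ≈ 1.2285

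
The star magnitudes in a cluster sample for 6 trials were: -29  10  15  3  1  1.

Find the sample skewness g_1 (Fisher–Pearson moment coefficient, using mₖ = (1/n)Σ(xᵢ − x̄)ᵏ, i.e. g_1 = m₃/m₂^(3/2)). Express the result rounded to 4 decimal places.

-1.2483

x̄ = (-29 + 10 + 15 + 3 + 1 + 1) / 6 = 0.1667
deviations (xᵢ − x̄): -29.1667, 9.8333, 14.8333, 2.8333, 0.8333, 0.8333
Σ(xᵢ − x̄)² = 1176.8333 ⇒ m₂ = 1176.8333/6 = 196.13889
Σ(xᵢ − x̄)³ = -20573.4444 ⇒ m₃ = -20573.4444/6 = -3428.90741
m₂^(3/2) = 196.13889^(1.5) = 2746.91718
g_1 = m₃ / m₂^(3/2) = -3428.90741 / 2746.91718 ≈ -1.2483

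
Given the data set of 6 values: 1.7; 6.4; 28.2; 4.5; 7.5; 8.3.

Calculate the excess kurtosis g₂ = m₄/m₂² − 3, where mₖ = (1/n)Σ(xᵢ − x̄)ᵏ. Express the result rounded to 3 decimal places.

x̄ = 9.4333
Σ(xᵢ − x̄)² = 450.5533 ⇒ m₂ = 75.09222
Σ(xᵢ − x̄)⁴ = 128305.4110 ⇒ m₄ = 21384.23517
m₂² = 5638.84184
g₂ = m₄/m₂² − 3 = 3.79231 − 3 ≈ 0.792

0.792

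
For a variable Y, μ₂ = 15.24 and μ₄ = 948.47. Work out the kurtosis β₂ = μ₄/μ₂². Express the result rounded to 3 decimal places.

μ₂² = 15.24² = 232.25760
μ₄/μ₂² = 948.47 / 232.25760 = 4.08370
β₂ ≈ 4.084

4.084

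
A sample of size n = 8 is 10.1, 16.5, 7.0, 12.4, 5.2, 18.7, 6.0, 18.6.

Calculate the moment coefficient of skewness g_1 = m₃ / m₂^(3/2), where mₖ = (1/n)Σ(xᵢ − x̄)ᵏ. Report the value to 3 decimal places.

x̄ = (10.1 + 16.5 + 7.0 + 12.4 + 5.2 + 18.7 + 6.0 + 18.6) / 8 = 11.8125
deviations (xᵢ − x̄): -1.7125, 4.6875, -4.8125, 0.5875, -6.6125, 6.8875, -5.8125, 6.7875
Σ(xᵢ − x̄)² = 219.4288 ⇒ m₂ = 219.4288/8 = 27.42859
Σ(xᵢ − x̄)³ = 140.6384 ⇒ m₃ = 140.6384/8 = 17.57980
m₂^(3/2) = 27.42859^(1.5) = 143.64990
g_1 = m₃ / m₂^(3/2) = 17.57980 / 143.64990 ≈ 0.122

0.122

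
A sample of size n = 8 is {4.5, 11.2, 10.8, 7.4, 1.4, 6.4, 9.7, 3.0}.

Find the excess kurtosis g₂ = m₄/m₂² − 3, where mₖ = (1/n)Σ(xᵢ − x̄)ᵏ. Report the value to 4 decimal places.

x̄ = 6.8000
Σ(xᵢ − x̄)² = 93.1800 ⇒ m₂ = 11.64750
Σ(xᵢ − x̄)⁴ = 1788.4962 ⇒ m₄ = 223.56203
m₂² = 135.66426
g₂ = m₄/m₂² − 3 = 1.64791 − 3 ≈ -1.3521

-1.3521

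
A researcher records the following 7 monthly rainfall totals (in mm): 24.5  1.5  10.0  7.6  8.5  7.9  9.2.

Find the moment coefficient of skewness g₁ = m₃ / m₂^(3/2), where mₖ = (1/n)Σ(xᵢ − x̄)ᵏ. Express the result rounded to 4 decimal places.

1.3069

x̄ = (24.5 + 1.5 + 10.0 + 7.6 + 8.5 + 7.9 + 9.2) / 7 = 9.8857
deviations (xᵢ − x̄): 14.6143, -8.3857, 0.1143, -2.2857, -1.3857, -1.9857, -0.6857
Σ(xᵢ − x̄)² = 295.4686 ⇒ m₂ = 295.4686/7 = 42.20980
Σ(xᵢ − x̄)³ = 2508.8420 ⇒ m₃ = 2508.8420/7 = 358.40599
m₂^(3/2) = 42.20980^(1.5) = 274.23310
g₁ = m₃ / m₂^(3/2) = 358.40599 / 274.23310 ≈ 1.3069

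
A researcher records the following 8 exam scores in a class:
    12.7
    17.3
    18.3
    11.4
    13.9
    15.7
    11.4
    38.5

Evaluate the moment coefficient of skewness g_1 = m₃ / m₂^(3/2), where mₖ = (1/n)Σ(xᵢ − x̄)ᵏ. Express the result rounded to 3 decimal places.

x̄ = (12.7 + 17.3 + 18.3 + 11.4 + 13.9 + 15.7 + 11.4 + 38.5) / 8 = 17.4000
deviations (xᵢ − x̄): -4.7000, -0.1000, 0.9000, -6.0000, -3.5000, -1.7000, -6.0000, 21.1000
Σ(xᵢ − x̄)² = 555.2600 ⇒ m₂ = 555.2600/8 = 69.40750
Σ(xᵢ − x̄)³ = 8811.0480 ⇒ m₃ = 8811.0480/8 = 1101.38100
m₂^(3/2) = 69.40750^(1.5) = 578.24196
g_1 = m₃ / m₂^(3/2) = 1101.38100 / 578.24196 ≈ 1.905

1.905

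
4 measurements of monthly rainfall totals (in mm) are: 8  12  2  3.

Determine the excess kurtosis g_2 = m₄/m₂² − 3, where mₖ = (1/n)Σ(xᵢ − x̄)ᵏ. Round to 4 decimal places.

-1.5304

x̄ = 6.2500
Σ(xᵢ − x̄)² = 64.7500 ⇒ m₂ = 16.18750
Σ(xᵢ − x̄)⁴ = 1540.3281 ⇒ m₄ = 385.08203
m₂² = 262.03516
g_2 = m₄/m₂² − 3 = 1.46958 − 3 ≈ -1.5304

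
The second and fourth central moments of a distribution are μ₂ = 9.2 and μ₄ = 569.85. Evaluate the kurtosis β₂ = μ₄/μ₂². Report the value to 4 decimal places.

6.7326

μ₂² = 9.2² = 84.64000
μ₄/μ₂² = 569.85 / 84.64000 = 6.73263
β₂ ≈ 6.7326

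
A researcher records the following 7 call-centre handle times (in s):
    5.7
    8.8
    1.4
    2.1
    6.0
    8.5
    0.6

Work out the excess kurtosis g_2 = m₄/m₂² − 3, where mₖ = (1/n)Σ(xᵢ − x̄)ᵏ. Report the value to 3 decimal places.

x̄ = 4.7286
Σ(xᵢ − x̄)² = 68.3943 ⇒ m₂ = 9.77061
Σ(xᵢ − x̄)⁴ = 941.6259 ⇒ m₄ = 134.51799
m₂² = 95.46486
g_2 = m₄/m₂² − 3 = 1.40908 − 3 ≈ -1.591

-1.591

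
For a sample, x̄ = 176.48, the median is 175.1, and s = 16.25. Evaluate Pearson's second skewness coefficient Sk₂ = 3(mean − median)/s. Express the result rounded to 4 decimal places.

0.2548

Sk₂ = 3(176.48 − 175.1) / 16.25 = 3 × 1.3800 / 16.25
    = 4.1400 / 16.25 ≈ 0.2548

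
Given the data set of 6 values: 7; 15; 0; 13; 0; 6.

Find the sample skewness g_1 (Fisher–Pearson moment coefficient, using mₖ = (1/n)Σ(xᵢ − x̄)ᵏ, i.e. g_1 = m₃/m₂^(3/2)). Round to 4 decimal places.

0.1227

x̄ = (7 + 15 + 0 + 13 + 0 + 6) / 6 = 6.8333
deviations (xᵢ − x̄): 0.1667, 8.1667, -6.8333, 6.1667, -6.8333, -0.8333
Σ(xᵢ − x̄)² = 198.8333 ⇒ m₂ = 198.8333/6 = 33.13889
Σ(xᵢ − x̄)³ = 140.4444 ⇒ m₃ = 140.4444/6 = 23.40741
m₂^(3/2) = 33.13889^(1.5) = 190.76861
g_1 = m₃ / m₂^(3/2) = 23.40741 / 190.76861 ≈ 0.1227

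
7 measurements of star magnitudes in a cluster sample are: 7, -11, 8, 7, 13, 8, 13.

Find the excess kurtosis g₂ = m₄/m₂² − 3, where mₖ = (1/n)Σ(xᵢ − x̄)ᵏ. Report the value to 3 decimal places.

x̄ = 6.4286
Σ(xᵢ − x̄)² = 395.7143 ⇒ m₂ = 56.53061
Σ(xᵢ − x̄)⁴ = 96009.2303 ⇒ m₄ = 13715.60433
m₂² = 3195.71012
g₂ = m₄/m₂² − 3 = 4.29188 − 3 ≈ 1.292

1.292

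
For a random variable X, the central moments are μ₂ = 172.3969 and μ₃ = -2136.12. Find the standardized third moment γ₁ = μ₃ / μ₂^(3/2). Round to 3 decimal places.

-0.944

σ = √μ₂ = √172.3969 = 13.13000
σ³ = μ₂^(3/2) = 2263.57130
γ₁ = μ₃/σ³ = -2136.12 / 2263.57130 ≈ -0.944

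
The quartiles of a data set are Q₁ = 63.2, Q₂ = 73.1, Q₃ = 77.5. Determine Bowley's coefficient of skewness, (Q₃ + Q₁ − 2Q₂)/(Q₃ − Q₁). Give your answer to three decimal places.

numerator: Q₃ + Q₁ − 2Q₂ = 77.5 + 63.2 − 2×73.1 = -5.5000
denominator: Q₃ − Q₁ = 77.5 − 63.2 = 14.3000
Bowley skewness = -5.5000 / 14.3000 ≈ -0.385

-0.385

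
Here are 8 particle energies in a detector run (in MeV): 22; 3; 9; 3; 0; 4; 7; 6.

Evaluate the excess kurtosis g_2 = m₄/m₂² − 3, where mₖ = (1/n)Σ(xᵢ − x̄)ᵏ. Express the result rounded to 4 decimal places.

x̄ = 6.7500
Σ(xᵢ − x̄)² = 319.5000 ⇒ m₂ = 39.93750
Σ(xᵢ − x̄)⁴ = 56639.9063 ⇒ m₄ = 7079.98828
m₂² = 1595.00391
g_2 = m₄/m₂² − 3 = 4.43885 − 3 ≈ 1.4389

1.4389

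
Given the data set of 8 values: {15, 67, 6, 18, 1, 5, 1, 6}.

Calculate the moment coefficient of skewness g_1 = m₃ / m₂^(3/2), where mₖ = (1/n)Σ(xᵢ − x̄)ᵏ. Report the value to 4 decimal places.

1.9393

x̄ = (15 + 67 + 6 + 18 + 1 + 5 + 1 + 6) / 8 = 14.8750
deviations (xᵢ − x̄): 0.1250, 52.1250, -8.8750, 3.1250, -13.8750, -9.8750, -13.8750, -8.8750
Σ(xᵢ − x̄)² = 3366.8750 ⇒ m₂ = 3366.8750/8 = 420.85938
Σ(xᵢ − x̄)³ = 133951.5938 ⇒ m₃ = 133951.5938/8 = 16743.94922
m₂^(3/2) = 420.85938^(1.5) = 8633.87007
g_1 = m₃ / m₂^(3/2) = 16743.94922 / 8633.87007 ≈ 1.9393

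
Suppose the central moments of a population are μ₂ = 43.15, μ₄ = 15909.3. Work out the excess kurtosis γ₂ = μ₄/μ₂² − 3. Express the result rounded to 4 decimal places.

5.5446

μ₂² = 43.15² = 1861.92250
μ₄/μ₂² = 15909.3 / 1861.92250 = 8.54456
γ₂ = 8.54456 − 3 ≈ 5.5446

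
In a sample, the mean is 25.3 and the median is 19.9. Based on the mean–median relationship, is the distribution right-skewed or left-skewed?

mean − median = 25.3 − 19.9 = 5.4
mean > median ⇒ the longer tail is on the right ⇒ right-skewed (positively skewed).

right-skewed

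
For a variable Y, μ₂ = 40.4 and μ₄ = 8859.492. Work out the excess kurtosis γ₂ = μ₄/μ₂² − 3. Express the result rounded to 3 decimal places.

2.428

μ₂² = 40.4² = 1632.16000
μ₄/μ₂² = 8859.492 / 1632.16000 = 5.42808
γ₂ = 5.42808 − 3 ≈ 2.428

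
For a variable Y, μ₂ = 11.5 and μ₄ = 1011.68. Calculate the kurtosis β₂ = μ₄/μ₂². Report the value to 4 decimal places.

7.6498

μ₂² = 11.5² = 132.25000
μ₄/μ₂² = 1011.68 / 132.25000 = 7.64975
β₂ ≈ 7.6498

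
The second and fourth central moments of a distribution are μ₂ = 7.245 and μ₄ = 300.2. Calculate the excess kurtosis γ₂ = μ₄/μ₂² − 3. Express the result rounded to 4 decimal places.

μ₂² = 7.245² = 52.49003
μ₄/μ₂² = 300.2 / 52.49003 = 5.71918
γ₂ = 5.71918 − 3 ≈ 2.7192

2.7192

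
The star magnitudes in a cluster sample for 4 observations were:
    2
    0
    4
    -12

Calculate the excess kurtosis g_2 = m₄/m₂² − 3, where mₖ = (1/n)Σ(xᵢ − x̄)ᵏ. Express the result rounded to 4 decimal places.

x̄ = -1.5000
Σ(xᵢ − x̄)² = 155.0000 ⇒ m₂ = 38.75000
Σ(xᵢ − x̄)⁴ = 13225.2500 ⇒ m₄ = 3306.31250
m₂² = 1501.56250
g_2 = m₄/m₂² − 3 = 2.20191 − 3 ≈ -0.7981

-0.7981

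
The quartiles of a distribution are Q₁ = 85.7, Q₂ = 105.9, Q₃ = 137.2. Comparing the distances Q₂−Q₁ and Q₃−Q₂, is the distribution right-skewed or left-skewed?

Q₂ − Q₁ = 20.2;  Q₃ − Q₂ = 31.3
Q₃ − Q₂ > Q₂ − Q₁ ⇒ the upper half is more spread out ⇒ right-skewed.

right-skewed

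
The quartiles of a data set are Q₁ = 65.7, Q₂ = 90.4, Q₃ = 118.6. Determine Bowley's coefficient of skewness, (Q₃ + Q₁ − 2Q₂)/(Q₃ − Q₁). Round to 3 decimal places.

numerator: Q₃ + Q₁ − 2Q₂ = 118.6 + 65.7 − 2×90.4 = 3.5000
denominator: Q₃ − Q₁ = 118.6 − 65.7 = 52.9000
Bowley skewness = 3.5000 / 52.9000 ≈ 0.066

0.066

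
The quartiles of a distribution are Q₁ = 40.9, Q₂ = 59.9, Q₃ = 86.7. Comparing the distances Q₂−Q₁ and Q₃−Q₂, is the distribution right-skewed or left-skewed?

Q₂ − Q₁ = 19.0;  Q₃ − Q₂ = 26.8
Q₃ − Q₂ > Q₂ − Q₁ ⇒ the upper half is more spread out ⇒ right-skewed.

right-skewed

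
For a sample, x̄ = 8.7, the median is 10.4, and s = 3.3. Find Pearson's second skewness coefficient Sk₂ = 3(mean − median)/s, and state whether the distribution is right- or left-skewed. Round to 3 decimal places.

Sk₂ = 3(8.7 − 10.4) / 3.3 = 3 × -1.7000 / 3.3
    = -5.1000 / 3.3 ≈ -1.545
Sk₂ < 0 ⇒ mean < median ⇒ left-skewed (negative skew).

-1.545, left-skewed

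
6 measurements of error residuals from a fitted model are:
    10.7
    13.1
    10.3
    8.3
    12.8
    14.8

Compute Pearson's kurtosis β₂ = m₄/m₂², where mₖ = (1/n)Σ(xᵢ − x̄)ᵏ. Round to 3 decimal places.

x̄ = 11.6667
Σ(xᵢ − x̄)² = 27.2933 ⇒ m₂ = 4.54889
Σ(xᵢ − x̄)⁴ = 235.0907 ⇒ m₄ = 39.18179
m₂² = 20.69239
β₂ = m₄/m₂² = 39.18179 / 20.69239 ≈ 1.894

1.894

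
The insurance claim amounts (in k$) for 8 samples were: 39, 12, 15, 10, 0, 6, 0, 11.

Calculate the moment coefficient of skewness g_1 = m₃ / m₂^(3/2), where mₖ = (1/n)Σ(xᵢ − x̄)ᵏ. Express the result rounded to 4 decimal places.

x̄ = (39 + 12 + 15 + 10 + 0 + 6 + 0 + 11) / 8 = 11.6250
deviations (xᵢ − x̄): 27.3750, 0.3750, 3.3750, -1.6250, -11.6250, -5.6250, -11.6250, -0.6250
Σ(xᵢ − x̄)² = 1065.8750 ⇒ m₂ = 1065.8750/8 = 133.23438
Σ(xᵢ − x̄)³ = 17228.5313 ⇒ m₃ = 17228.5313/8 = 2153.56641
m₂^(3/2) = 133.23438^(1.5) = 1537.88703
g_1 = m₃ / m₂^(3/2) = 2153.56641 / 1537.88703 ≈ 1.4003

1.4003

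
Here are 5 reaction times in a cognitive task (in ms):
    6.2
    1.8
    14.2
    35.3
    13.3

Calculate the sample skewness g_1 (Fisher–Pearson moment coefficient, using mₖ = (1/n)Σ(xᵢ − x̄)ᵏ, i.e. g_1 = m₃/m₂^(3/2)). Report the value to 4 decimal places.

0.9224

x̄ = (6.2 + 1.8 + 14.2 + 35.3 + 13.3) / 5 = 14.1600
deviations (xᵢ − x̄): -7.9600, -12.3600, 0.0400, 21.1400, -0.8600
Σ(xᵢ − x̄)² = 663.7720 ⇒ m₂ = 663.7720/5 = 132.75440
Σ(xᵢ − x̄)³ = 7054.2310 ⇒ m₃ = 7054.2310/5 = 1410.84619
m₂^(3/2) = 132.75440^(1.5) = 1529.58419
g_1 = m₃ / m₂^(3/2) = 1410.84619 / 1529.58419 ≈ 0.9224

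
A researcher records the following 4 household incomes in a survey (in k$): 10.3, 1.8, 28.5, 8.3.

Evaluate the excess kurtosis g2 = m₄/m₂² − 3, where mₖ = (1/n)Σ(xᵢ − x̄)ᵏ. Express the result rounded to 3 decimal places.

-0.867

x̄ = 12.2250
Σ(xᵢ − x̄)² = 392.6675 ⇒ m₂ = 98.16687
Σ(xᵢ − x̄)⁴ = 82221.6399 ⇒ m₄ = 20555.40998
m₂² = 9636.73535
g2 = m₄/m₂² − 3 = 2.13303 − 3 ≈ -0.867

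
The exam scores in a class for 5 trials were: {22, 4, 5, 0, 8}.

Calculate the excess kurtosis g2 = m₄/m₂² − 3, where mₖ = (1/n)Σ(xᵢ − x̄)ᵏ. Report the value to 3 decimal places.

-0.249

x̄ = 7.8000
Σ(xᵢ − x̄)² = 284.8000 ⇒ m₂ = 56.96000
Σ(xᵢ − x̄)⁴ = 44630.1760 ⇒ m₄ = 8926.03520
m₂² = 3244.44160
g2 = m₄/m₂² − 3 = 2.75118 − 3 ≈ -0.249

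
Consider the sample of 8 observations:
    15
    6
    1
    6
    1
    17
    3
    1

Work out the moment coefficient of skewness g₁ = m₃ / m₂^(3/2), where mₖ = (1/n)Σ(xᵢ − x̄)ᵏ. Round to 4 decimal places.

x̄ = (15 + 6 + 1 + 6 + 1 + 17 + 3 + 1) / 8 = 6.2500
deviations (xᵢ − x̄): 8.7500, -0.2500, -5.2500, -0.2500, -5.2500, 10.7500, -3.2500, -5.2500
Σ(xᵢ − x̄)² = 285.5000 ⇒ m₂ = 285.5000/8 = 35.68750
Σ(xᵢ − x̄)³ = 1443.7500 ⇒ m₃ = 1443.7500/8 = 180.46875
m₂^(3/2) = 35.68750^(1.5) = 213.19361
g₁ = m₃ / m₂^(3/2) = 180.46875 / 213.19361 ≈ 0.8465

0.8465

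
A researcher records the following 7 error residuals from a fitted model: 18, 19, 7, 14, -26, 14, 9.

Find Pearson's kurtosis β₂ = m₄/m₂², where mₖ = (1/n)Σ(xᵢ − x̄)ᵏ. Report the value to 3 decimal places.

4.466

x̄ = 7.8571
Σ(xᵢ − x̄)² = 1450.8571 ⇒ m₂ = 207.26531
Σ(xᵢ − x̄)⁴ = 1342868.0933 ⇒ m₄ = 191838.29904
m₂² = 42958.90712
β₂ = m₄/m₂² = 191838.29904 / 42958.90712 ≈ 4.466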